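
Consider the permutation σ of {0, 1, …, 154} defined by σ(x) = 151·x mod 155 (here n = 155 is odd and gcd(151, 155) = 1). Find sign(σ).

Trace 101: π^k(101) = [101, 61, 66, 46, 126, 116, 1] for k=0..6.
π_151 has 20 disjoint cycles with lengths [10, 10, 10, 10, 10, 10, 10, 10, 10, 10, 10, 10, 10, 10, 10, 1, 1, 1, 1, 1] on {0,…,154}.
20 cycles on 155: each ℓ→(−1)^(ℓ−1), product (−1)^135 = -1.

-1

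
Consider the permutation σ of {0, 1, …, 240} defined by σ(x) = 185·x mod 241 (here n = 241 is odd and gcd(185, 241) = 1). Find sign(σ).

-1

Start at x=136: 136 → 96 → 167 → 47 → 19 → 141 → 57 → … (one orbit).
π_185 has 2 disjoint cycles with lengths [240, 1] on {0,…,240}.
Σ(ℓ_i−1) = 241−2 = 239; sign = (−1)^239 = -1.
(185|241)_J = -1 (Zolotarev's lemma cross-check).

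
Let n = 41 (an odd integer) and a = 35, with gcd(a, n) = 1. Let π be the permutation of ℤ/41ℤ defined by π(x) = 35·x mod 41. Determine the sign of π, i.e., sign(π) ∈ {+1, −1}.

-1

Trace 39: π^k(39) = [39, 12, 10, 22, 32, 13, 4] for k=0..6.
π_35 has 2 disjoint cycles with lengths [40, 1] on {0,…,40}.
2 cycles on 41: each ℓ→(−1)^(ℓ−1), product (−1)^39 = -1.
(35|41)_J = -1 (Zolotarev's lemma cross-check).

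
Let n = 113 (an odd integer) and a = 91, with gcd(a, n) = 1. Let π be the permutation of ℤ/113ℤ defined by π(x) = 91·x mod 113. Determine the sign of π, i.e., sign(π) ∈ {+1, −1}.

+1

Orbit of 8 under x↦91x: [8, 50, 30, 18, 56, 11, 97]… (length divides ord_113(91)).
Cycle lengths of π_91 on ℤ/113ℤ: [56, 56, 1]; 3 cycles in total.
113 − 3 = 110 transpositions; sign(π) = (−1)^110 = +1.
(91|113)_J = +1 (Zolotarev's lemma cross-check).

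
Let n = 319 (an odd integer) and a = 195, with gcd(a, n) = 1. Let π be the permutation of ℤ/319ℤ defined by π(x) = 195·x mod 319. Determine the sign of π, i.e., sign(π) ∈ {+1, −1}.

+1

Orbit of 245 under x↦195x: [245, 244, 49, 304, 265, 316, 53]… (length divides ord_319(195)).
Cycle lengths of π_195 on ℤ/319ℤ: [140, 140, 28, 10, 1]; 5 cycles in total.
5 cycles on 319: each ℓ→(−1)^(ℓ−1), product (−1)^314 = +1.
Via Zolotarev, sign(π_{195}) = (195|319) = +1.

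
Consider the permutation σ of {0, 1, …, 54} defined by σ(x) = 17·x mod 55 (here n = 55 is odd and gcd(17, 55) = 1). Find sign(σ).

+1

Trace 13: π^k(13) = [13, 1, 17, 14, 18, 31, 32] for k=0..6.
Cycle type of π: 20×2 + 10 + 4 + 1; total 5 cycles.
sign(π) = (−1)^{n − #cycles} = (−1)^{55−5} = (−1)^50 = +1.
Check: (17/55) = +1 by Zolotarev.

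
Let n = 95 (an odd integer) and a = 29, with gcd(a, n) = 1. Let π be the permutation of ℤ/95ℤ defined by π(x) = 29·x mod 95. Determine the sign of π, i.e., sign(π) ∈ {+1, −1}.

-1

Trace 36: π^k(36) = [36, 94, 66, 14, 26, 89, 16] for k=0..6.
The orbit structure of x ↦ 29x mod 95: 8 orbits of sizes [18, 18, 18, 18, 18, 2, 2, 1].
n − c = 95 − 8 = 87; sign = (−1)^87 = -1.
Check: (29/95) = -1 by Zolotarev.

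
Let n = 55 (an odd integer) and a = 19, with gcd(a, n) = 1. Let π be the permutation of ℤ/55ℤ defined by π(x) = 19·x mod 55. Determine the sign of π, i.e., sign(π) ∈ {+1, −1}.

Trace 1: π^k(1) = [1, 19, 31, 39, 26, 54, 36] for k=0..6.
Cycle lengths of π_19 on ℤ/55ℤ: [10, 10, 10, 10, 10, 2, 2, 1]; 8 cycles in total.
With 8 cycles on 55 points, sign = (−1)^{55−8} = -1.
Check: (19/55) = -1 by Zolotarev.

-1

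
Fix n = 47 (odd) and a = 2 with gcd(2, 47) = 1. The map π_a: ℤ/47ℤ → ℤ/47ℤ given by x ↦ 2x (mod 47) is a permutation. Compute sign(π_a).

Start at x=28: 28 → 9 → 18 → 36 → 25 → 3 → 6 → … (one orbit).
π_2 has 3 disjoint cycles with lengths [23, 23, 1] on {0,…,46}.
With 3 cycles on 47 points, sign = (−1)^{47−3} = +1.
The Jacobi symbol (2|47) = +1 (Zolotarev) agrees.

+1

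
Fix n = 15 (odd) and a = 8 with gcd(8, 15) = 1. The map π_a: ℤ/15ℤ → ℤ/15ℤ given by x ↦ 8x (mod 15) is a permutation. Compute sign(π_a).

Start at x=2: 2 → 1 → 8 → 4 → 2 (one orbit).
Decompose π into cycles: lengths [4, 4, 4, 2, 1] (5 cycles, including the fixed point 0).
With 5 cycles on 15 points, sign = (−1)^{15−5} = +1.
Via Zolotarev, sign(π_{8}) = (8|15) = +1.

+1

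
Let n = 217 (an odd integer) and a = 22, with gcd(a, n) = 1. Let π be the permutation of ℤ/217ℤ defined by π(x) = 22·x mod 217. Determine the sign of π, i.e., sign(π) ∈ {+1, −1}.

-1

Orbit of 113 under x↦22x: [113, 99, 8, 176, 183, 120, 36]… (length divides ord_217(22)).
Cycle lengths of π_22 on ℤ/217ℤ: [30, 30, 30, 30, 30, 30, 30, 1, 1, 1, 1, 1, 1, 1]; 14 cycles in total.
Σ(ℓ_i−1) = 217−14 = 203; sign = (−1)^203 = -1.
Check: (22/217) = -1 by Zolotarev.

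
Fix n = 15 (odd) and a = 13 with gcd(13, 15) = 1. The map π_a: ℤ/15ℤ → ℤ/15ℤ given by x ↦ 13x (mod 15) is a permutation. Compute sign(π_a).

Trace 4: π^k(4) = [4, 7, 1, 13] for k=0..3.
The orbit structure of x ↦ 13x mod 15: 6 orbits of sizes [4, 4, 4, 1, 1, 1].
Σ(ℓ_i−1) = 15−6 = 9; sign = (−1)^9 = -1.
Zolotarev: (13|15) = -1, matching the cycle-count sign.

-1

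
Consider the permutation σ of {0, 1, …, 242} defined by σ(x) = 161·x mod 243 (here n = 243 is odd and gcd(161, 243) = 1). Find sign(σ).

Start at x=242: 242 → 82 → 80 → 1 → 161 → 163 → 242 (one orbit).
The orbit structure of x ↦ 161x mod 243: 68 orbits of sizes [6, 6, 6, 6, 6, 6, 6, 6, 6, 6, 6, 6, 6, 6, 6, 6, 6, 6, 6, 6, 6, 6, 6, 6, 6, 6, 6, 2, 2, 2, 2, 2, 2, 2, 2, 2, 2, 2, 2, 2, 2, 2, 2, 2, 2, 2, 2, 2, 2, 2, 2, 2, 2, 2, 2, 2, 2, 2, 2, 2, 2, 2, 2, 2, 2, 2, 2, 1].
n − c = 243 − 68 = 175; sign = (−1)^175 = -1.
(161|243)_J = -1 (Zolotarev's lemma cross-check).

-1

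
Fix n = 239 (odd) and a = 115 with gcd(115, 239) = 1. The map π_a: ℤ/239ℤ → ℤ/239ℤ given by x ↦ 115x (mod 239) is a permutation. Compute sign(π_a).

-1

Orbit of 122 under x↦115x: [122, 168, 200, 56, 226, 178, 155]… (length divides ord_239(115)).
Cycle lengths of π_115 on ℤ/239ℤ: [238, 1]; 2 cycles in total.
Σ(ℓ_i−1) = 239−2 = 237; sign = (−1)^237 = -1.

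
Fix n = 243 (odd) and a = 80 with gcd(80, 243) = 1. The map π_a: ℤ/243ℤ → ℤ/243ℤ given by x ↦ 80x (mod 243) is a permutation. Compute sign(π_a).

Start at x=163: 163 → 161 → 1 → 80 → 82 → 242 → 163 (one orbit).
68 cycles of lengths [6, 6, 6, 6, 6, 6, 6, 6, 6, 6, 6, 6, 6, 6, 6, 6, 6, 6, 6, 6, 6, 6, 6, 6, 6, 6, 6, 2, 2, 2, 2, 2, 2, 2, 2, 2, 2, 2, 2, 2, 2, 2, 2, 2, 2, 2, 2, 2, 2, 2, 2, 2, 2, 2, 2, 2, 2, 2, 2, 2, 2, 2, 2, 2, 2, 2, 2, 1].
Σ(ℓ_i−1) = 243−68 = 175; sign = (−1)^175 = -1.
Check: (80/243) = -1 by Zolotarev.

-1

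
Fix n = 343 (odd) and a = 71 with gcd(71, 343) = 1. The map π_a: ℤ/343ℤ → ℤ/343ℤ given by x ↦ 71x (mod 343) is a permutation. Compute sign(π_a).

Orbit of 225 under x↦71x: [225, 197, 267, 92, 15, 36, 155]… (length divides ord_343(71)).
Cycle type of π: 49×6 + 7×6 + 1×7; total 19 cycles.
With 19 cycles on 343 points, sign = (−1)^{343−19} = +1.
The Jacobi symbol (71|343) = +1 (Zolotarev) agrees.

+1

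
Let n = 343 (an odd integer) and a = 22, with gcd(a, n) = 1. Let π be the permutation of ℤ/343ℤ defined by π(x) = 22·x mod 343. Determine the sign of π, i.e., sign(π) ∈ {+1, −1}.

+1

Orbit of 211 under x↦22x: [211, 183, 253, 78, 1, 22, 141]… (length divides ord_343(22)).
π_22 has 19 disjoint cycles with lengths [49, 49, 49, 49, 49, 49, 7, 7, 7, 7, 7, 7, 1, 1, 1, 1, 1, 1, 1] on {0,…,342}.
n − c = 343 − 19 = 324; sign = (−1)^324 = +1.
Zolotarev: (22|343) = +1, matching the cycle-count sign.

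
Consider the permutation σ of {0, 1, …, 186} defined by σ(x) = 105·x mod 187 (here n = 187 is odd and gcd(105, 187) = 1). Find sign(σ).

+1

Orbit of 25 under x↦105x: [25, 7, 174, 131, 104, 74, 103]… (length divides ord_187(105)).
Decompose π into cycles: lengths [80, 80, 16, 10, 1] (5 cycles, including the fixed point 0).
187 − 5 = 182 transpositions; sign(π) = (−1)^182 = +1.
Check: (105/187) = +1 by Zolotarev.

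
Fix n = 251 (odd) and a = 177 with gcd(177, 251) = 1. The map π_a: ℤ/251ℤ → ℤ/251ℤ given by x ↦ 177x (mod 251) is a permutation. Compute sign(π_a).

-1

Trace 160: π^k(160) = [160, 208, 170, 221, 212, 125, 37] for k=0..6.
Decompose π into cycles: lengths [250, 1] (2 cycles, including the fixed point 0).
With 2 cycles on 251 points, sign = (−1)^{251−2} = -1.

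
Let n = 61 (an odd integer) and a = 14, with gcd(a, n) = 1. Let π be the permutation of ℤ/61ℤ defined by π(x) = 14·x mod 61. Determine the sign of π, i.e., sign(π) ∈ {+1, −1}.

Trace 60: π^k(60) = [60, 47, 48, 1, 14, 13] for k=0..5.
11 cycles of lengths [6, 6, 6, 6, 6, 6, 6, 6, 6, 6, 1].
With 11 cycles on 61 points, sign = (−1)^{61−11} = +1.

+1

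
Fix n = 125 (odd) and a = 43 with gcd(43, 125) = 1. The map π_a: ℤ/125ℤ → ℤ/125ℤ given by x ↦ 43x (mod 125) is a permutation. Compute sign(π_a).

-1

Orbit of 49 under x↦43x: [49, 107, 101, 93, 124, 82, 26]… (length divides ord_125(43)).
π_43 has 12 disjoint cycles with lengths [20, 20, 20, 20, 20, 4, 4, 4, 4, 4, 4, 1] on {0,…,124}.
sign(π) = (−1)^{n − #cycles} = (−1)^{125−12} = (−1)^113 = -1.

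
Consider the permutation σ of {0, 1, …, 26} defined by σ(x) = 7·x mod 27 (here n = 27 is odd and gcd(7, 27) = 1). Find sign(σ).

Start at x=10: 10 → 16 → 4 → 1 → 7 → 22 → 19 → … (one orbit).
The orbit structure of x ↦ 7x mod 27: 7 orbits of sizes [9, 9, 3, 3, 1, 1, 1].
27 − 7 = 20 transpositions; sign(π) = (−1)^20 = +1.

+1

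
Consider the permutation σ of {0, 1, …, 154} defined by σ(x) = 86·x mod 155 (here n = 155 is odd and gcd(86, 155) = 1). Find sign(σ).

-1

Trace 146: π^k(146) = [146, 1, 86, 111, 91, 76, 26] for k=0..6.
Cycle lengths of π_86 on ℤ/155ℤ: [30, 30, 30, 30, 30, 1, 1, 1, 1, 1]; 10 cycles in total.
sign(π) = (−1)^{n − #cycles} = (−1)^{155−10} = (−1)^145 = -1.
The Jacobi symbol (86|155) = -1 (Zolotarev) agrees.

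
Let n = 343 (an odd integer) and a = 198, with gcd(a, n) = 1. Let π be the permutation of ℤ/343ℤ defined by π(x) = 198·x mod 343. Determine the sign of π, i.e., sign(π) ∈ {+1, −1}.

Trace 288: π^k(288) = [288, 86, 221, 197, 247, 200, 155] for k=0..6.
π_198 has 7 disjoint cycles with lengths [147, 147, 21, 21, 3, 3, 1] on {0,…,342}.
With 7 cycles on 343 points, sign = (−1)^{343−7} = +1.

+1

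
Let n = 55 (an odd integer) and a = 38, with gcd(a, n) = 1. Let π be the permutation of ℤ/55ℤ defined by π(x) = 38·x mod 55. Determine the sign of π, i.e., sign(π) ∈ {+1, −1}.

Trace 49: π^k(49) = [49, 47, 26, 53, 34, 27, 36] for k=0..6.
π_38 has 6 disjoint cycles with lengths [20, 20, 5, 5, 4, 1] on {0,…,54}.
sign(π) = (−1)^{n − #cycles} = (−1)^{55−6} = (−1)^49 = -1.
Check: (38/55) = -1 by Zolotarev.

-1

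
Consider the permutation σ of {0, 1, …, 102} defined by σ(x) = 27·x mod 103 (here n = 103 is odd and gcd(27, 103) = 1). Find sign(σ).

-1

Orbit of 24 under x↦27x: [24, 30, 89, 34, 94, 66, 31]… (length divides ord_103(27)).
Cycle lengths of π_27 on ℤ/103ℤ: [34, 34, 34, 1]; 4 cycles in total.
n − c = 103 − 4 = 99; sign = (−1)^99 = -1.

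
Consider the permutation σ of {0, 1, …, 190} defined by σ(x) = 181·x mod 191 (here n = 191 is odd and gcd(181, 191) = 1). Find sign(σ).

-1

Start at x=147: 147 → 58 → 184 → 70 → 64 → 124 → 97 → … (one orbit).
2 cycles of lengths [190, 1].
With 2 cycles on 191 points, sign = (−1)^{191−2} = -1.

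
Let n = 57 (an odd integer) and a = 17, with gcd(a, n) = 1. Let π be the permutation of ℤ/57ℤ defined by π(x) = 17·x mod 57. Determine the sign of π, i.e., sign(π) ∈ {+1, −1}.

Trace 16: π^k(16) = [16, 44, 7, 5, 28, 20, 55] for k=0..6.
Decompose π into cycles: lengths [18, 18, 9, 9, 2, 1] (6 cycles, including the fixed point 0).
With 6 cycles on 57 points, sign = (−1)^{57−6} = -1.
Via Zolotarev, sign(π_{17}) = (17|57) = -1.

-1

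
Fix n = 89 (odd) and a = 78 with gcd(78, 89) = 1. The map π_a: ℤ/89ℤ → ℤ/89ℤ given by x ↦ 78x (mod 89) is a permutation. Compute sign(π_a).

+1

Orbit of 1 under x↦78x: [1, 78, 32, 4, 45, 39, 16]… (length divides ord_89(78)).
Cycle type of π: 11×8 + 1; total 9 cycles.
n − c = 89 − 9 = 80; sign = (−1)^80 = +1.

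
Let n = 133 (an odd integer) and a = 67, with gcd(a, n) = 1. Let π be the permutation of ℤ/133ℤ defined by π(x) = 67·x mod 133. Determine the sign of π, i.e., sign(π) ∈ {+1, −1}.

Orbit of 16 under x↦67x: [16, 8, 4, 2, 1, 67, 100]… (length divides ord_133(67)).
The orbit structure of x ↦ 67x mod 133: 10 orbits of sizes [18, 18, 18, 18, 18, 18, 18, 3, 3, 1].
133 − 10 = 123 transpositions; sign(π) = (−1)^123 = -1.
The Jacobi symbol (67|133) = -1 (Zolotarev) agrees.

-1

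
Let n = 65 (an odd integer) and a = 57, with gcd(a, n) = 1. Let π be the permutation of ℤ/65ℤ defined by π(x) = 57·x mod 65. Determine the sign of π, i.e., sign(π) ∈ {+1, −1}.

+1

Start at x=1: 1 → 57 → 64 → 8 → 1 (one orbit).
Cycle type of π: 4×16 + 1; total 17 cycles.
With 17 cycles on 65 points, sign = (−1)^{65−17} = +1.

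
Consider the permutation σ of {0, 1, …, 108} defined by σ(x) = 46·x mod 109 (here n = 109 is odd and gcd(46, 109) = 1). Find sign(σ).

Trace 1: π^k(1) = [1, 46, 45, 108, 63, 64] for k=0..5.
π_46 has 19 disjoint cycles with lengths [6, 6, 6, 6, 6, 6, 6, 6, 6, 6, 6, 6, 6, 6, 6, 6, 6, 6, 1] on {0,…,108}.
Σ(ℓ_i−1) = 109−19 = 90; sign = (−1)^90 = +1.

+1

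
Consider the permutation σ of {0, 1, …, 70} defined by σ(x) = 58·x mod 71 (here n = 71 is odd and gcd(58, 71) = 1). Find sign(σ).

Trace 12: π^k(12) = [12, 57, 40, 48, 15, 18, 50] for k=0..6.
3 cycles of lengths [35, 35, 1].
sign(π) = (−1)^{n − #cycles} = (−1)^{71−3} = (−1)^68 = +1.

+1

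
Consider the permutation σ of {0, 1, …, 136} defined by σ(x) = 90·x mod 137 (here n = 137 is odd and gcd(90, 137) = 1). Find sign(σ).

Trace 72: π^k(72) = [72, 41, 128, 12, 121, 67, 2] for k=0..6.
Decompose π into cycles: lengths [136, 1] (2 cycles, including the fixed point 0).
With 2 cycles on 137 points, sign = (−1)^{137−2} = -1.
The Jacobi symbol (90|137) = -1 (Zolotarev) agrees.

-1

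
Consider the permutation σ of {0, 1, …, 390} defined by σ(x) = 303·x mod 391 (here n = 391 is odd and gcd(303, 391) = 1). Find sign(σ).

-1

Start at x=353: 353 → 216 → 151 → 6 → 254 → 326 → 246 → … (one orbit).
6 cycles of lengths [176, 176, 16, 11, 11, 1].
With 6 cycles on 391 points, sign = (−1)^{391−6} = -1.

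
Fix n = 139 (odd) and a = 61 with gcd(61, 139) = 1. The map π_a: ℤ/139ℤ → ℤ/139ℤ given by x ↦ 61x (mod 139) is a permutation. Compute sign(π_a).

Orbit of 70 under x↦61x: [70, 100, 123, 136, 95, 96, 18]… (length divides ord_139(61)).
Cycle lengths of π_61 on ℤ/139ℤ: [138, 1]; 2 cycles in total.
sign(π) = (−1)^{n − #cycles} = (−1)^{139−2} = (−1)^137 = -1.
The Jacobi symbol (61|139) = -1 (Zolotarev) agrees.

-1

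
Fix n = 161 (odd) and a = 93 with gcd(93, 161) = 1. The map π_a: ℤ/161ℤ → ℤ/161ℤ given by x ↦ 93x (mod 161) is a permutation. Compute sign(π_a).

Start at x=116: 116 → 1 → 93 → 116 (one orbit).
Cycle type of π: 3×46 + 1×23; total 69 cycles.
n − c = 161 − 69 = 92; sign = (−1)^92 = +1.

+1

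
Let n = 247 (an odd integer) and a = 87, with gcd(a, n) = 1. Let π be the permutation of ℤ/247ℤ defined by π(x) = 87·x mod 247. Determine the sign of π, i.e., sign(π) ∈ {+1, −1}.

Trace 159: π^k(159) = [159, 1, 87] for k=0..2.
Cycle type of π: 3×82 + 1; total 83 cycles.
83 cycles on 247: each ℓ→(−1)^(ℓ−1), product (−1)^164 = +1.
(87|247)_J = +1 (Zolotarev's lemma cross-check).

+1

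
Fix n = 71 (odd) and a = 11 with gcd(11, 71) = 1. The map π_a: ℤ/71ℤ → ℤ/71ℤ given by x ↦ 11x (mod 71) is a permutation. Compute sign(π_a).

-1

Start at x=63: 63 → 54 → 26 → 2 → 22 → 29 → 35 → … (one orbit).
2 cycles of lengths [70, 1].
71 − 2 = 69 transpositions; sign(π) = (−1)^69 = -1.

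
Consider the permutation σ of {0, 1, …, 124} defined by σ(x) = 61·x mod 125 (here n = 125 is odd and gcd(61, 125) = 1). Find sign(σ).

Orbit of 86 under x↦61x: [86, 121, 6, 116, 76, 11, 46]… (length divides ord_125(61)).
Cycle type of π: 25×4 + 5×4 + 1×5; total 13 cycles.
sign(π) = (−1)^{n − #cycles} = (−1)^{125−13} = (−1)^112 = +1.
Check: (61/125) = +1 by Zolotarev.

+1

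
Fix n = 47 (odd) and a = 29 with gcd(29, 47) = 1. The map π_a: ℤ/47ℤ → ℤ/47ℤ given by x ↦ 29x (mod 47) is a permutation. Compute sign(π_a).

-1

Trace 37: π^k(37) = [37, 39, 3, 40, 32, 35, 28] for k=0..6.
Cycle type of π: 46 + 1; total 2 cycles.
2 cycles on 47: each ℓ→(−1)^(ℓ−1), product (−1)^45 = -1.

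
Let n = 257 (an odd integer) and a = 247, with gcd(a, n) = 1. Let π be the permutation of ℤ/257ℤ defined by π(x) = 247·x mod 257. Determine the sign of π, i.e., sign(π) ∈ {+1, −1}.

Orbit of 248 under x↦247x: [248, 90, 128, 5, 207, 243, 140]… (length divides ord_257(247)).
Decompose π into cycles: lengths [256, 1] (2 cycles, including the fixed point 0).
257 − 2 = 255 transpositions; sign(π) = (−1)^255 = -1.

-1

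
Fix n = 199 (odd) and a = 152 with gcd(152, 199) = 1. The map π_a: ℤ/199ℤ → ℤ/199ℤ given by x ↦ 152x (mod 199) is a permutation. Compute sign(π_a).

-1

Start at x=138: 138 → 81 → 173 → 28 → 77 → 162 → 147 → … (one orbit).
The orbit structure of x ↦ 152x mod 199: 2 orbits of sizes [198, 1].
sign(π) = (−1)^{n − #cycles} = (−1)^{199−2} = (−1)^197 = -1.
Via Zolotarev, sign(π_{152}) = (152|199) = -1.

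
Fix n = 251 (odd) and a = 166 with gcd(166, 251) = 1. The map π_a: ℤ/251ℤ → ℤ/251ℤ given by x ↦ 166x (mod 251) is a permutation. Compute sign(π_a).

Trace 106: π^k(106) = [106, 26, 49, 102, 115, 14, 65] for k=0..6.
The orbit structure of x ↦ 166x mod 251: 2 orbits of sizes [250, 1].
With 2 cycles on 251 points, sign = (−1)^{251−2} = -1.
Via Zolotarev, sign(π_{166}) = (166|251) = -1.

-1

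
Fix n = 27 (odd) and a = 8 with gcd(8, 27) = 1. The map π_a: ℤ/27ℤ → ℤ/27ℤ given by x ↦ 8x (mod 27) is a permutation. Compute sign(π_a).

Trace 1: π^k(1) = [1, 8, 10, 26, 19, 17] for k=0..5.
Cycle lengths of π_8 on ℤ/27ℤ: [6, 6, 6, 2, 2, 2, 2, 1]; 8 cycles in total.
27 − 8 = 19 transpositions; sign(π) = (−1)^19 = -1.
The Jacobi symbol (8|27) = -1 (Zolotarev) agrees.

-1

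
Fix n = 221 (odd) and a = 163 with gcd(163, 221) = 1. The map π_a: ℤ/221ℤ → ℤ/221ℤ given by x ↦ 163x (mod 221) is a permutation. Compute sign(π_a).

+1

Orbit of 77 under x↦163x: [77, 175, 16, 177, 121, 54, 183]… (length divides ord_221(163)).
π_163 has 7 disjoint cycles with lengths [48, 48, 48, 48, 16, 12, 1] on {0,…,220}.
Σ(ℓ_i−1) = 221−7 = 214; sign = (−1)^214 = +1.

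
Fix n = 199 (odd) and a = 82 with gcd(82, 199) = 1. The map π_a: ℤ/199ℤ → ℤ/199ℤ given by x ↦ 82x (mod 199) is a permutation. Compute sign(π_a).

Orbit of 83 under x↦82x: [83, 40, 96, 111, 147, 114, 194]… (length divides ord_199(82)).
The orbit structure of x ↦ 82x mod 199: 4 orbits of sizes [66, 66, 66, 1].
sign(π) = (−1)^{n − #cycles} = (−1)^{199−4} = (−1)^195 = -1.

-1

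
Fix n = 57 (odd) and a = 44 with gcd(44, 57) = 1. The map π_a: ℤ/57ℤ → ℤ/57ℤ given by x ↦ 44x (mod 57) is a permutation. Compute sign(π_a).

-1

Start at x=1: 1 → 44 → 55 → 26 → 4 → 5 → 49 → … (one orbit).
Cycle type of π: 18×2 + 9×2 + 2 + 1; total 6 cycles.
With 6 cycles on 57 points, sign = (−1)^{57−6} = -1.
Check: (44/57) = -1 by Zolotarev.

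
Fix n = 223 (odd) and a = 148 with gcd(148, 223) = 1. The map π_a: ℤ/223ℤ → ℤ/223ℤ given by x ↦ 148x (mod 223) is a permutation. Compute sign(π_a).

Orbit of 164 under x↦148x: [164, 188, 172, 34, 126, 139, 56]… (length divides ord_223(148)).
Decompose π into cycles: lengths [111, 111, 1] (3 cycles, including the fixed point 0).
With 3 cycles on 223 points, sign = (−1)^{223−3} = +1.
Zolotarev: (148|223) = +1, matching the cycle-count sign.

+1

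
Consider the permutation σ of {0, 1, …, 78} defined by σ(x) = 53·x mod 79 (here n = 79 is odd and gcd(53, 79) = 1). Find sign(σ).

Orbit of 50 under x↦53x: [50, 43, 67, 75, 25, 61, 73]… (length divides ord_79(53)).
Decompose π into cycles: lengths [78, 1] (2 cycles, including the fixed point 0).
79 − 2 = 77 transpositions; sign(π) = (−1)^77 = -1.

-1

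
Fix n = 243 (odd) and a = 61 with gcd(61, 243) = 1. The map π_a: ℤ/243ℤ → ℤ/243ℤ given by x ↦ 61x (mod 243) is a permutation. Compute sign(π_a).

Orbit of 1 under x↦61x: [1, 61, 76, 19, 187, 229, 118]… (length divides ord_243(61)).
11 cycles of lengths [81, 81, 27, 27, 9, 9, 3, 3, 1, 1, 1].
sign(π) = (−1)^{n − #cycles} = (−1)^{243−11} = (−1)^232 = +1.

+1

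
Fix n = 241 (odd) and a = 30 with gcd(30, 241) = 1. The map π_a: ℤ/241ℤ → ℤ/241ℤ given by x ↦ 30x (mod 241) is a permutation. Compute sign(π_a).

+1

Orbit of 30 under x↦30x: [30, 177, 8, 240, 211, 64, 233]… (length divides ord_241(30)).
Cycle lengths of π_30 on ℤ/241ℤ: [8, 8, 8, 8, 8, 8, 8, 8, 8, 8, 8, 8, 8, 8, 8, 8, 8, 8, 8, 8, 8, 8, 8, 8, 8, 8, 8, 8, 8, 8, 1]; 31 cycles in total.
31 cycles on 241: each ℓ→(−1)^(ℓ−1), product (−1)^210 = +1.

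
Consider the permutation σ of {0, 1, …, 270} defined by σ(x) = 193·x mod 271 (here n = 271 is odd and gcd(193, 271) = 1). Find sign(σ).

-1

Start at x=79: 79 → 71 → 153 → 261 → 238 → 135 → 39 → … (one orbit).
The orbit structure of x ↦ 193x mod 271: 2 orbits of sizes [270, 1].
With 2 cycles on 271 points, sign = (−1)^{271−2} = -1.
Zolotarev: (193|271) = -1, matching the cycle-count sign.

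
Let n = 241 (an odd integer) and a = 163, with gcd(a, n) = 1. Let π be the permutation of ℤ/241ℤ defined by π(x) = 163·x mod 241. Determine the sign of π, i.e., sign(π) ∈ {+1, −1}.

-1

Start at x=221: 221 → 114 → 25 → 219 → 29 → 148 → 24 → … (one orbit).
π_163 has 2 disjoint cycles with lengths [240, 1] on {0,…,240}.
n − c = 241 − 2 = 239; sign = (−1)^239 = -1.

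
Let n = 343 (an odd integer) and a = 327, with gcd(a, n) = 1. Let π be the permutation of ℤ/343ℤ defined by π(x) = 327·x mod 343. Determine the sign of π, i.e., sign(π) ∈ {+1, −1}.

-1

Trace 139: π^k(139) = [139, 177, 255, 36, 110, 298, 34] for k=0..6.
Cycle type of π: 294 + 42 + 6 + 1; total 4 cycles.
sign(π) = (−1)^{n − #cycles} = (−1)^{343−4} = (−1)^339 = -1.
Via Zolotarev, sign(π_{327}) = (327|343) = -1.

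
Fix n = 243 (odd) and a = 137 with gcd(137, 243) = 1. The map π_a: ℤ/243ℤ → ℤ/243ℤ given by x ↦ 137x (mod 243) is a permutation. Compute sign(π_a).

Orbit of 160 under x↦137x: [160, 50, 46, 227, 238, 44, 196]… (length divides ord_243(137)).
Cycle lengths of π_137 on ℤ/243ℤ: [162, 54, 18, 6, 2, 1]; 6 cycles in total.
243 − 6 = 237 transpositions; sign(π) = (−1)^237 = -1.
Via Zolotarev, sign(π_{137}) = (137|243) = -1.

-1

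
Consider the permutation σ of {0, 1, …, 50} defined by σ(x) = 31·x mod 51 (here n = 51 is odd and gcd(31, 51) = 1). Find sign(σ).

-1

Orbit of 49 under x↦31x: [49, 40, 16, 37, 25, 10, 4]… (length divides ord_51(31)).
6 cycles of lengths [16, 16, 16, 1, 1, 1].
51 − 6 = 45 transpositions; sign(π) = (−1)^45 = -1.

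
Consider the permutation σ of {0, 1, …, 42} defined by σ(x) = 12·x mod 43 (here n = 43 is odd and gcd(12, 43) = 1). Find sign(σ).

-1

Start at x=3: 3 → 36 → 2 → 24 → 30 → 16 → 20 → … (one orbit).
2 cycles of lengths [42, 1].
2 cycles on 43: each ℓ→(−1)^(ℓ−1), product (−1)^41 = -1.
The Jacobi symbol (12|43) = -1 (Zolotarev) agrees.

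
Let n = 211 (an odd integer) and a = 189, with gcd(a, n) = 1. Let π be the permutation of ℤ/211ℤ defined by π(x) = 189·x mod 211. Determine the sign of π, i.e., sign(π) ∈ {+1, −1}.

+1

Start at x=96: 96 → 209 → 44 → 87 → 196 → 119 → 125 → … (one orbit).
π_189 has 3 disjoint cycles with lengths [105, 105, 1] on {0,…,210}.
3 cycles on 211: each ℓ→(−1)^(ℓ−1), product (−1)^208 = +1.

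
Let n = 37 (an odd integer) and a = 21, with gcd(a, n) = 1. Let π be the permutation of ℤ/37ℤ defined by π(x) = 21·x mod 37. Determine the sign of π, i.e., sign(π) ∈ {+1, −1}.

Trace 30: π^k(30) = [30, 1, 21, 34, 11, 9, 4] for k=0..6.
The orbit structure of x ↦ 21x mod 37: 3 orbits of sizes [18, 18, 1].
37 − 3 = 34 transpositions; sign(π) = (−1)^34 = +1.
Check: (21/37) = +1 by Zolotarev.

+1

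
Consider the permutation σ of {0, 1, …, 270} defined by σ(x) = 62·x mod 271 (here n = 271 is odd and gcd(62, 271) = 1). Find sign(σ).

Trace 244: π^k(244) = [244, 223, 5, 39, 250, 53, 34] for k=0..6.
Cycle type of π: 135×2 + 1; total 3 cycles.
Σ(ℓ_i−1) = 271−3 = 268; sign = (−1)^268 = +1.

+1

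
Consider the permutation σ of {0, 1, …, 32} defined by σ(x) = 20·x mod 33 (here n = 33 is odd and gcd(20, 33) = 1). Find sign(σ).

Trace 25: π^k(25) = [25, 5, 1, 20, 4, 14, 16] for k=0..6.
Decompose π into cycles: lengths [10, 10, 5, 5, 2, 1] (6 cycles, including the fixed point 0).
6 cycles on 33: each ℓ→(−1)^(ℓ−1), product (−1)^27 = -1.
(20|33)_J = -1 (Zolotarev's lemma cross-check).

-1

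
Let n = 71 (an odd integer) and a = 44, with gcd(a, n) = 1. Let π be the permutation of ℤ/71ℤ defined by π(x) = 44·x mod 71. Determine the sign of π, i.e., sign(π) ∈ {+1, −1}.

-1

Start at x=26: 26 → 8 → 68 → 10 → 14 → 48 → 53 → … (one orbit).
Decompose π into cycles: lengths [70, 1] (2 cycles, including the fixed point 0).
n − c = 71 − 2 = 69; sign = (−1)^69 = -1.
The Jacobi symbol (44|71) = -1 (Zolotarev) agrees.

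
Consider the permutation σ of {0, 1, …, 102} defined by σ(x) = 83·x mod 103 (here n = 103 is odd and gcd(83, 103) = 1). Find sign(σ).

Start at x=64: 64 → 59 → 56 → 13 → 49 → 50 → 30 → … (one orbit).
Cycle lengths of π_83 on ℤ/103ℤ: [51, 51, 1]; 3 cycles in total.
With 3 cycles on 103 points, sign = (−1)^{103−3} = +1.
Check: (83/103) = +1 by Zolotarev.

+1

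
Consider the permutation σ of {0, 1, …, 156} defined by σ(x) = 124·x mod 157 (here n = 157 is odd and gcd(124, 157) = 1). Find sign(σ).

+1

Start at x=108: 108 → 47 → 19 → 1 → 124 → 147 → 16 → … (one orbit).
Cycle type of π: 39×4 + 1; total 5 cycles.
157 − 5 = 152 transpositions; sign(π) = (−1)^152 = +1.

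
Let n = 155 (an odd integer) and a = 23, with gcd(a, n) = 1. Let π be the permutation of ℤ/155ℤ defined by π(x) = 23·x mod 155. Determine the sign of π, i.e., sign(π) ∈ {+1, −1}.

Start at x=101: 101 → 153 → 109 → 27 → 1 → 23 → 64 → … (one orbit).
Decompose π into cycles: lengths [20, 20, 20, 20, 20, 20, 10, 10, 10, 4, 1] (11 cycles, including the fixed point 0).
sign(π) = (−1)^{n − #cycles} = (−1)^{155−11} = (−1)^144 = +1.
Check: (23/155) = +1 by Zolotarev.

+1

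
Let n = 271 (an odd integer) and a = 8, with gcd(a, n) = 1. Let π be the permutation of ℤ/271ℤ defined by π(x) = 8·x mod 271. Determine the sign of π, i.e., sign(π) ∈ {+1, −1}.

+1

Trace 44: π^k(44) = [44, 81, 106, 35, 9, 72, 34] for k=0..6.
π_8 has 7 disjoint cycles with lengths [45, 45, 45, 45, 45, 45, 1] on {0,…,270}.
7 cycles on 271: each ℓ→(−1)^(ℓ−1), product (−1)^264 = +1.
The Jacobi symbol (8|271) = +1 (Zolotarev) agrees.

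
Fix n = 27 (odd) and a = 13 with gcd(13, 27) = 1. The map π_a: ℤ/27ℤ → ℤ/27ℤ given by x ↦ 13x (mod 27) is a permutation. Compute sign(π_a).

Orbit of 7 under x↦13x: [7, 10, 22, 16, 19, 4, 25]… (length divides ord_27(13)).
The orbit structure of x ↦ 13x mod 27: 7 orbits of sizes [9, 9, 3, 3, 1, 1, 1].
7 cycles on 27: each ℓ→(−1)^(ℓ−1), product (−1)^20 = +1.
Zolotarev: (13|27) = +1, matching the cycle-count sign.

+1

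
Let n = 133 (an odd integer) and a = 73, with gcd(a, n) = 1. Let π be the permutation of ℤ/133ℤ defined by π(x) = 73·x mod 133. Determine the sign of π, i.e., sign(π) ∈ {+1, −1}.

Orbit of 64 under x↦73x: [64, 17, 44, 20, 130, 47, 106]… (length divides ord_133(73)).
Cycle lengths of π_73 on ℤ/133ℤ: [18, 18, 18, 18, 18, 18, 9, 9, 6, 1]; 10 cycles in total.
sign(π) = (−1)^{n − #cycles} = (−1)^{133−10} = (−1)^123 = -1.
Check: (73/133) = -1 by Zolotarev.

-1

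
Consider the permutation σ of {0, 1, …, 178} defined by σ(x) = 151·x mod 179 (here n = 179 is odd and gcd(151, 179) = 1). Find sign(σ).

Trace 169: π^k(169) = [169, 101, 36, 66, 121, 13, 173] for k=0..6.
The orbit structure of x ↦ 151x mod 179: 3 orbits of sizes [89, 89, 1].
Σ(ℓ_i−1) = 179−3 = 176; sign = (−1)^176 = +1.

+1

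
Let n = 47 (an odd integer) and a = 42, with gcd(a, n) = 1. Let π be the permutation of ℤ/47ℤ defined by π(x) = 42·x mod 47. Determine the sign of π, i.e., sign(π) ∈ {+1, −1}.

Start at x=21: 21 → 36 → 8 → 7 → 12 → 34 → 18 → … (one orbit).
3 cycles of lengths [23, 23, 1].
n − c = 47 − 3 = 44; sign = (−1)^44 = +1.
Zolotarev: (42|47) = +1, matching the cycle-count sign.

+1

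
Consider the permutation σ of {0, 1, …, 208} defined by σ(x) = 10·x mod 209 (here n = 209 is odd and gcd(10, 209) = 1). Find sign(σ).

+1

Orbit of 100 under x↦10x: [100, 164, 177, 98, 144, 186, 188]… (length divides ord_209(10)).
Cycle lengths of π_10 on ℤ/209ℤ: [18, 18, 18, 18, 18, 18, 18, 18, 18, 18, 18, 2, 2, 2, 2, 2, 1]; 17 cycles in total.
Σ(ℓ_i−1) = 209−17 = 192; sign = (−1)^192 = +1.
The Jacobi symbol (10|209) = +1 (Zolotarev) agrees.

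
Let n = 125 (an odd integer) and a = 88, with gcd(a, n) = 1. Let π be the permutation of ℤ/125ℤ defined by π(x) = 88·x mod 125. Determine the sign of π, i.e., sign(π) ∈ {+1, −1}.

Start at x=79: 79 → 77 → 26 → 38 → 94 → 22 → 61 → … (one orbit).
4 cycles of lengths [100, 20, 4, 1].
4 cycles on 125: each ℓ→(−1)^(ℓ−1), product (−1)^121 = -1.

-1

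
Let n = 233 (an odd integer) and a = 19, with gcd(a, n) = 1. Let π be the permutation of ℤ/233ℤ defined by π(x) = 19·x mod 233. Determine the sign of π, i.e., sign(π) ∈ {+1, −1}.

+1

Orbit of 64 under x↦19x: [64, 51, 37, 4, 76, 46, 175]… (length divides ord_233(19)).
Decompose π into cycles: lengths [29, 29, 29, 29, 29, 29, 29, 29, 1] (9 cycles, including the fixed point 0).
sign(π) = (−1)^{n − #cycles} = (−1)^{233−9} = (−1)^224 = +1.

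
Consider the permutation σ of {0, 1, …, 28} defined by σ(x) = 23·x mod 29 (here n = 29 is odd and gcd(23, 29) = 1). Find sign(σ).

+1

Start at x=16: 16 → 20 → 25 → 24 → 1 → 23 → 7 → 16 (one orbit).
5 cycles of lengths [7, 7, 7, 7, 1].
5 cycles on 29: each ℓ→(−1)^(ℓ−1), product (−1)^24 = +1.
Zolotarev: (23|29) = +1, matching the cycle-count sign.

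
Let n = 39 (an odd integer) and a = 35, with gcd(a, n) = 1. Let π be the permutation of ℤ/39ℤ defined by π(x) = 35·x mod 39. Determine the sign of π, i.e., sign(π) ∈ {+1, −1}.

-1

Start at x=29: 29 → 1 → 35 → 16 → 14 → 22 → 29 (one orbit).
10 cycles of lengths [6, 6, 6, 6, 3, 3, 3, 3, 2, 1].
n − c = 39 − 10 = 29; sign = (−1)^29 = -1.
Via Zolotarev, sign(π_{35}) = (35|39) = -1.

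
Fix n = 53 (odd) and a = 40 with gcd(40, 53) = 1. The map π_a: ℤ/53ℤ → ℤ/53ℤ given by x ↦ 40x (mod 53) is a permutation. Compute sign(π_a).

Trace 40: π^k(40) = [40, 10, 29, 47, 25, 46, 38] for k=0..6.
Cycle type of π: 26×2 + 1; total 3 cycles.
sign(π) = (−1)^{n − #cycles} = (−1)^{53−3} = (−1)^50 = +1.

+1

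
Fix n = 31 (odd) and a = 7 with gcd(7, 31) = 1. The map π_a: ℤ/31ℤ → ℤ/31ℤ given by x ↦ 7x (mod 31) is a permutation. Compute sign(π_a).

Start at x=4: 4 → 28 → 10 → 8 → 25 → 20 → 16 → … (one orbit).
The orbit structure of x ↦ 7x mod 31: 3 orbits of sizes [15, 15, 1].
sign(π) = (−1)^{n − #cycles} = (−1)^{31−3} = (−1)^28 = +1.
Zolotarev: (7|31) = +1, matching the cycle-count sign.

+1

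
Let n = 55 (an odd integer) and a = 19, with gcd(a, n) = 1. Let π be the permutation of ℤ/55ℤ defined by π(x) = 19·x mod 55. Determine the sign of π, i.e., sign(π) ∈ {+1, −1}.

Start at x=26: 26 → 54 → 36 → 24 → 16 → 29 → 1 → … (one orbit).
8 cycles of lengths [10, 10, 10, 10, 10, 2, 2, 1].
8 cycles on 55: each ℓ→(−1)^(ℓ−1), product (−1)^47 = -1.
Via Zolotarev, sign(π_{19}) = (19|55) = -1.

-1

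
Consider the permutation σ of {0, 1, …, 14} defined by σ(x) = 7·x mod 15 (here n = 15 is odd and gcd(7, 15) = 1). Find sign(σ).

-1

Orbit of 13 under x↦7x: [13, 1, 7, 4]… (length divides ord_15(7)).
The orbit structure of x ↦ 7x mod 15: 6 orbits of sizes [4, 4, 4, 1, 1, 1].
With 6 cycles on 15 points, sign = (−1)^{15−6} = -1.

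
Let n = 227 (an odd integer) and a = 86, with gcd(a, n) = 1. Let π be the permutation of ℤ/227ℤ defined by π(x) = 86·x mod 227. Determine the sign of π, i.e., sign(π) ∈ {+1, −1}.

-1

Start at x=137: 137 → 205 → 151 → 47 → 183 → 75 → 94 → … (one orbit).
Cycle type of π: 226 + 1; total 2 cycles.
2 cycles on 227: each ℓ→(−1)^(ℓ−1), product (−1)^225 = -1.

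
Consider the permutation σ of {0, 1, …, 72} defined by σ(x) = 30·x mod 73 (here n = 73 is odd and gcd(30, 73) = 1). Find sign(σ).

Start at x=24: 24 → 63 → 65 → 52 → 27 → 7 → 64 → … (one orbit).
Cycle type of π: 24×3 + 1; total 4 cycles.
Σ(ℓ_i−1) = 73−4 = 69; sign = (−1)^69 = -1.

-1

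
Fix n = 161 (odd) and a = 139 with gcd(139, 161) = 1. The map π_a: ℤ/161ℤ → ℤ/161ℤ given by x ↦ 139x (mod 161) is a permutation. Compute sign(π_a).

Trace 139: π^k(139) = [139, 1] for k=0..1.
The orbit structure of x ↦ 139x mod 161: 92 orbits of sizes [2, 2, 2, 2, 2, 2, 2, 2, 2, 2, 2, 2, 2, 2, 2, 2, 2, 2, 2, 2, 2, 2, 2, 2, 2, 2, 2, 2, 2, 2, 2, 2, 2, 2, 2, 2, 2, 2, 2, 2, 2, 2, 2, 2, 2, 2, 2, 2, 2, 2, 2, 2, 2, 2, 2, 2, 2, 2, 2, 2, 2, 2, 2, 2, 2, 2, 2, 2, 2, 1, 1, 1, 1, 1, 1, 1, 1, 1, 1, 1, 1, 1, 1, 1, 1, 1, 1, 1, 1, 1, 1, 1].
sign(π) = (−1)^{n − #cycles} = (−1)^{161−92} = (−1)^69 = -1.
Via Zolotarev, sign(π_{139}) = (139|161) = -1.

-1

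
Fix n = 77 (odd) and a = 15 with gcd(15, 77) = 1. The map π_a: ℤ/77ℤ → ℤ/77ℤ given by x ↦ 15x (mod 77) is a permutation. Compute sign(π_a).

Start at x=36: 36 → 1 → 15 → 71 → 64 → 36 (one orbit).
21 cycles of lengths [5, 5, 5, 5, 5, 5, 5, 5, 5, 5, 5, 5, 5, 5, 1, 1, 1, 1, 1, 1, 1].
sign(π) = (−1)^{n − #cycles} = (−1)^{77−21} = (−1)^56 = +1.
Check: (15/77) = +1 by Zolotarev.

+1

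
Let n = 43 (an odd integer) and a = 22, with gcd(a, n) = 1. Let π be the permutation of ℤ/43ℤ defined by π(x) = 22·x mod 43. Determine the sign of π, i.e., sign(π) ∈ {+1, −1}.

Trace 11: π^k(11) = [11, 27, 35, 39, 41, 42, 21] for k=0..6.
π_22 has 4 disjoint cycles with lengths [14, 14, 14, 1] on {0,…,42}.
n − c = 43 − 4 = 39; sign = (−1)^39 = -1.
Via Zolotarev, sign(π_{22}) = (22|43) = -1.

-1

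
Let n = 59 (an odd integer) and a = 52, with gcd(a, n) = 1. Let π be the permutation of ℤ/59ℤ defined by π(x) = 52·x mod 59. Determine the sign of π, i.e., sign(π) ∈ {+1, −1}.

-1

Orbit of 39 under x↦52x: [39, 22, 23, 16, 6, 17, 58]… (length divides ord_59(52)).
Cycle lengths of π_52 on ℤ/59ℤ: [58, 1]; 2 cycles in total.
2 cycles on 59: each ℓ→(−1)^(ℓ−1), product (−1)^57 = -1.
Via Zolotarev, sign(π_{52}) = (52|59) = -1.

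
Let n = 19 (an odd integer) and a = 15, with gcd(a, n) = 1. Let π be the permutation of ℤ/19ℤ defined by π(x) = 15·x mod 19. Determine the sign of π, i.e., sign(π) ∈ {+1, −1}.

-1

Start at x=15: 15 → 16 → 12 → 9 → 2 → 11 → 13 → … (one orbit).
Cycle type of π: 18 + 1; total 2 cycles.
sign(π) = (−1)^{n − #cycles} = (−1)^{19−2} = (−1)^17 = -1.
Zolotarev: (15|19) = -1, matching the cycle-count sign.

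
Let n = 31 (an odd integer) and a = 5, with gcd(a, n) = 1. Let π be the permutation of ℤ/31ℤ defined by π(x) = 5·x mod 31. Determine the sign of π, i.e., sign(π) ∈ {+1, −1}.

+1

Orbit of 25 under x↦5x: [25, 1, 5]… (length divides ord_31(5)).
π_5 has 11 disjoint cycles with lengths [3, 3, 3, 3, 3, 3, 3, 3, 3, 3, 1] on {0,…,30}.
sign(π) = (−1)^{n − #cycles} = (−1)^{31−11} = (−1)^20 = +1.
Zolotarev: (5|31) = +1, matching the cycle-count sign.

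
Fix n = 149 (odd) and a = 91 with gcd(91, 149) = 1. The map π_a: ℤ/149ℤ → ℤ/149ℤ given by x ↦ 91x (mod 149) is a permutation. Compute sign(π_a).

Orbit of 64 under x↦91x: [64, 13, 140, 75, 120, 43, 39]… (length divides ord_149(91)).
The orbit structure of x ↦ 91x mod 149: 2 orbits of sizes [148, 1].
sign(π) = (−1)^{n − #cycles} = (−1)^{149−2} = (−1)^147 = -1.
Zolotarev: (91|149) = -1, matching the cycle-count sign.

-1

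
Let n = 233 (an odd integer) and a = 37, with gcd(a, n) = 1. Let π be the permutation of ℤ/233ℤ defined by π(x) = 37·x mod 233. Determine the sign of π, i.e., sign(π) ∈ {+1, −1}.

Start at x=204: 204 → 92 → 142 → 128 → 76 → 16 → 126 → … (one orbit).
Cycle lengths of π_37 on ℤ/233ℤ: [29, 29, 29, 29, 29, 29, 29, 29, 1]; 9 cycles in total.
sign(π) = (−1)^{n − #cycles} = (−1)^{233−9} = (−1)^224 = +1.
(37|233)_J = +1 (Zolotarev's lemma cross-check).

+1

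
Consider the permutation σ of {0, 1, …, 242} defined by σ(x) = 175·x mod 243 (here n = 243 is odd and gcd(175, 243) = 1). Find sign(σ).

+1

Orbit of 181 under x↦175x: [181, 85, 52, 109, 121, 34, 118]… (length divides ord_243(175)).
Cycle type of π: 81×2 + 27×2 + 9×2 + 3×2 + 1×3; total 11 cycles.
n − c = 243 − 11 = 232; sign = (−1)^232 = +1.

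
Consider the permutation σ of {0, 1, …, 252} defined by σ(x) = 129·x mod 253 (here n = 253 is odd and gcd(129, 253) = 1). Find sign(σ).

+1

Trace 31: π^k(31) = [31, 204, 4, 10, 25, 189, 93] for k=0..6.
Decompose π into cycles: lengths [110, 110, 22, 10, 1] (5 cycles, including the fixed point 0).
n − c = 253 − 5 = 248; sign = (−1)^248 = +1.
The Jacobi symbol (129|253) = +1 (Zolotarev) agrees.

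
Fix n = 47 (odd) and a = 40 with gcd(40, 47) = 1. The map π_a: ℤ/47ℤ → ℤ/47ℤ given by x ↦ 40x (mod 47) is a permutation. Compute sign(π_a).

Trace 17: π^k(17) = [17, 22, 34, 44, 21, 41, 42] for k=0..6.
2 cycles of lengths [46, 1].
With 2 cycles on 47 points, sign = (−1)^{47−2} = -1.

-1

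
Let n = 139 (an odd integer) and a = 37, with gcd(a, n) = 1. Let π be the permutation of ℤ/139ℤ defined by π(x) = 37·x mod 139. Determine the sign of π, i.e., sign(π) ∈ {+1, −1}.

Trace 89: π^k(89) = [89, 96, 77, 69, 51, 80, 41] for k=0..6.
Cycle lengths of π_37 on ℤ/139ℤ: [69, 69, 1]; 3 cycles in total.
Σ(ℓ_i−1) = 139−3 = 136; sign = (−1)^136 = +1.
(37|139)_J = +1 (Zolotarev's lemma cross-check).

+1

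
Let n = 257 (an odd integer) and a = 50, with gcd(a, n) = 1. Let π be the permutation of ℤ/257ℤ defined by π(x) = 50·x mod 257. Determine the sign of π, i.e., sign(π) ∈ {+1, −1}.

+1

Trace 228: π^k(228) = [228, 92, 231, 242, 21, 22, 72] for k=0..6.
The orbit structure of x ↦ 50x mod 257: 3 orbits of sizes [128, 128, 1].
n − c = 257 − 3 = 254; sign = (−1)^254 = +1.
The Jacobi symbol (50|257) = +1 (Zolotarev) agrees.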